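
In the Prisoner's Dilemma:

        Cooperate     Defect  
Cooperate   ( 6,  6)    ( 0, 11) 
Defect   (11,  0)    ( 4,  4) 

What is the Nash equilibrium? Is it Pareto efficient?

(Defect, Defect) is NE; not Pareto efficient

Work:
Defect dominates Cooperate for both players:
If P2 cooperates: Defect (11) > Cooperate (6)
If P2 defects: Defect (4) > Cooperate (0)
NE: (Defect, Defect) with payoff (4, 4)
But (Cooperate, Cooperate) = (6, 6) Pareto dominates (4, 4)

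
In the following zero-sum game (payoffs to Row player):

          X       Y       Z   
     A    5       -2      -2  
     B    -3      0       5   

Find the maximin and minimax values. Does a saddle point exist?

Maximin = -2, Minimax = 0, Saddle: False

Work:
Row minimums: [-2, -3] → maximin = -2
Column maximums: [5, 0, 5] → minimax = 0
No saddle point (maximin ≠ minimax). Mixed strategy needed.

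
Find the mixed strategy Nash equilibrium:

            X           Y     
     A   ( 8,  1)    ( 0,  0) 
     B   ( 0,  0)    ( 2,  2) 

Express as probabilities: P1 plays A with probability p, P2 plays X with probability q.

p = 0.6667, q = 0.2

Work:
Find probabilities that make opponent indifferent:
P2 chooses q to make P1 indifferent between A and B
P1 chooses p to make P2 indifferent between X and Y
Mixed NE: P1 plays (A: 0.6667, B: 0.3333), P2 plays (X: 0.2, Y: 0.8)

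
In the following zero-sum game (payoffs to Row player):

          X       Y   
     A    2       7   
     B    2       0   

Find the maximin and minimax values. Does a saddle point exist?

Maximin = 2, Minimax = 2, Saddle: True

Work:
Row minimums: [2, 0] → maximin = 2
Column maximums: [2, 7] → minimax = 2
Saddle point exists! Game value = 2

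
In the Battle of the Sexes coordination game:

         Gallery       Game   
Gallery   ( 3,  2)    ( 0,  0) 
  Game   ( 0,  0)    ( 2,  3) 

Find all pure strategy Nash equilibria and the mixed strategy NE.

Pure NE: (Gallery, Gallery) and (Game, Game); Mixed NE: p = 0.6, q = 0.4

Work:
Check pure NE:
(Gallery, Gallery): (3, 2) - no unilateral deviation beneficial
(Game, Game): (2, 3) - no unilateral deviation beneficial
Mixed NE: P1 plays Gallery with p = 0.6, P2 plays Gallery with q = 0.4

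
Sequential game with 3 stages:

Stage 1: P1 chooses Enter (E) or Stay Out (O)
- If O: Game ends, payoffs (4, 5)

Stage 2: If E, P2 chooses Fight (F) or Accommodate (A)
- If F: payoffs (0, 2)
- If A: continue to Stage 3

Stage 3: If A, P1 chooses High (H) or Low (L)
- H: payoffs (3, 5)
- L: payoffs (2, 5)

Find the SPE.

SPE: (O, A, H); Outcome (4, 5)

Work:
Stage 3: P1 chooses H (3 vs 2)
Stage 2: P2: F->2, A->5 (anticipating H). Choose A
Stage 1: P1: O->4, E->3 (anticipating A, H). Choose O
SPE path: O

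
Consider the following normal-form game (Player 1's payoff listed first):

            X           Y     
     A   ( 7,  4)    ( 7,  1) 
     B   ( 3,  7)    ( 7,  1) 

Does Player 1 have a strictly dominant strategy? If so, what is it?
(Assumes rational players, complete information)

No strictly dominant strategy exists for Player 1

Work:
A strategy strictly dominates another if it gives a strictly higher payoff against every opponent action. Compare each pair of P1's strategies column-by-column:
  A vs B: [7 vs 3, 7 vs 7] → A does not strictly dominate B (column Y: 7 ≤ 7)
  B vs A: [3 vs 7, 7 vs 7] → B does not strictly dominate A (column X: 3 ≤ 7)
No single strategy strictly dominates all others → no strictly dominant strategy.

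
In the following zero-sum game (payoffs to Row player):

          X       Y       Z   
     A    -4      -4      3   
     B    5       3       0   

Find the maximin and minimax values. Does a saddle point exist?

Maximin = 0, Minimax = 3, Saddle: False

Work:
Row minimums: [-4, 0] → maximin = 0
Column maximums: [5, 3, 3] → minimax = 3
No saddle point (maximin ≠ minimax). Mixed strategy needed.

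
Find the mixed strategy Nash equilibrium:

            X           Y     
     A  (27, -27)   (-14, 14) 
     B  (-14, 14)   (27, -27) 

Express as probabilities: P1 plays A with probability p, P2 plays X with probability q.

p = 0.5, q = 0.5

Work:
Find probabilities that make opponent indifferent:
P2 chooses q to make P1 indifferent between A and B
P1 chooses p to make P2 indifferent between X and Y
Mixed NE: P1 plays (A: 0.5, B: 0.5), P2 plays (X: 0.5, Y: 0.5)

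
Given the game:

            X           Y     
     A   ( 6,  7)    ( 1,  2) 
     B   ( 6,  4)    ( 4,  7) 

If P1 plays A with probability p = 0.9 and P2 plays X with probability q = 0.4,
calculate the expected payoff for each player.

E[P1] = 3.18, E[P2] = 4.18

Work:
E[P1] = p·q·π₁(A,X) + p·(1-q)·π₁(A,Y) + (1-p)·q·π₁(B,X) + (1-p)·(1-q)·π₁(B,Y)
= 0.9·0.4·6 + 0.9·0.6·1 + 0.1·0.4·6 + 0.1·0.6·4
= 3.18

E[P2] = 4.18 (similar calculation)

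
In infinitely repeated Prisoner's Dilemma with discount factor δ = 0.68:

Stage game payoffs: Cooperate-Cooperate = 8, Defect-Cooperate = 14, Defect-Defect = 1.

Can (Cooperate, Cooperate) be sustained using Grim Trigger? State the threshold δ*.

δ* = 0.4615; since δ = 0.68 ≥ 0.4615, cooperation can be sustained

Work:
For Grim Trigger:
Cooperate forever: 8/(1-δ)
Defect then punished: 14 + 1·δ/(1-δ)
Need: 8/(1-δ) ≥ 14 + 1·δ/(1-δ)
Solving: δ ≥ (T-R)/(T-P) = (14-8)/(14-1) = 0.4615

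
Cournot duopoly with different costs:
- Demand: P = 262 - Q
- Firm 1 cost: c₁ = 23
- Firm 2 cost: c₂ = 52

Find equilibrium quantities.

q₁* = 89.33, q₂* = 60.33

Work:
Reaction: q₁ = (262 - 23 - q₂)/2
Reaction: q₂ = (262 - 52 - q₁)/2
Solve simultaneously:
q₁* = (262 - 2×23 + 52)/3 = 89.33
q₂* = (262 - 2×52 + 23)/3 = 60.33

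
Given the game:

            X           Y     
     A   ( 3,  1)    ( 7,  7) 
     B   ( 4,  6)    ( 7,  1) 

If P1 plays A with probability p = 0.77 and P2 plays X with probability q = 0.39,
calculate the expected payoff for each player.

E[P1] = 5.5297, E[P2] = 4.2667

Work:
E[P1] = p·q·π₁(A,X) + p·(1-q)·π₁(A,Y) + (1-p)·q·π₁(B,X) + (1-p)·(1-q)·π₁(B,Y)
= 0.77·0.39·3 + 0.77·0.61·7 + 0.23·0.39·4 + 0.23·0.61·7
= 5.5297

E[P2] = 4.2667 (similar calculation)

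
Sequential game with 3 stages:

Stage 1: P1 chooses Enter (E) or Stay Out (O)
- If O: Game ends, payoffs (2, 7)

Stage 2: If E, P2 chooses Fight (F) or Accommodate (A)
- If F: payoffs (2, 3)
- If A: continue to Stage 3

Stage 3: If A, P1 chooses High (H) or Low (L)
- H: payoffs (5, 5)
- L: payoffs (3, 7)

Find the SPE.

SPE: (E, A, H); Outcome (5, 5)

Work:
Stage 3: P1 chooses H (5 vs 3)
Stage 2: P2: F->3, A->5 (anticipating H). Choose A
Stage 1: P1: O->2, E->5 (anticipating A, H). Choose E
SPE path: E -> A -> H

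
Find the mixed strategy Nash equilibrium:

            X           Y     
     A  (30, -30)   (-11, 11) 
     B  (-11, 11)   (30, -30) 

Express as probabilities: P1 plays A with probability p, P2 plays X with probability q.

p = 0.5, q = 0.5

Work:
Find probabilities that make opponent indifferent:
P2 chooses q to make P1 indifferent between A and B
P1 chooses p to make P2 indifferent between X and Y
Mixed NE: P1 plays (A: 0.5, B: 0.5), P2 plays (X: 0.5, Y: 0.5)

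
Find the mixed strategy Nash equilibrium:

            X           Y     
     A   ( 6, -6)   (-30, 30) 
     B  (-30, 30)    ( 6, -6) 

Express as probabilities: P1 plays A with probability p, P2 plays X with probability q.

p = 0.5, q = 0.5

Work:
Find probabilities that make opponent indifferent:
P2 chooses q to make P1 indifferent between A and B
P1 chooses p to make P2 indifferent between X and Y
Mixed NE: P1 plays (A: 0.5, B: 0.5), P2 plays (X: 0.5, Y: 0.5)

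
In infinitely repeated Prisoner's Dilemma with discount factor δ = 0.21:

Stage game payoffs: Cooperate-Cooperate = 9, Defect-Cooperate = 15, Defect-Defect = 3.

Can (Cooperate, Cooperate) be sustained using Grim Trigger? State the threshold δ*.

δ* = 0.5; since δ = 0.21 < 0.5, cooperation cannot be sustained

Work:
For Grim Trigger:
Cooperate forever: 9/(1-δ)
Defect then punished: 15 + 3·δ/(1-δ)
Need: 9/(1-δ) ≥ 15 + 3·δ/(1-δ)
Solving: δ ≥ (T-R)/(T-P) = (15-9)/(15-3) = 0.5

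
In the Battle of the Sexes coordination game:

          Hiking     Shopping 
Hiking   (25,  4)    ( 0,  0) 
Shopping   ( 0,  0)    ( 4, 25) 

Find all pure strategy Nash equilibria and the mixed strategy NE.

Pure NE: (Hiking, Hiking) and (Shopping, Shopping); Mixed NE: p = 0.8621, q = 0.1379

Work:
Check pure NE:
(Hiking, Hiking): (25, 4) - no unilateral deviation beneficial
(Shopping, Shopping): (4, 25) - no unilateral deviation beneficial
Mixed NE: P1 plays Hiking with p = 0.8621, P2 plays Hiking with q = 0.1379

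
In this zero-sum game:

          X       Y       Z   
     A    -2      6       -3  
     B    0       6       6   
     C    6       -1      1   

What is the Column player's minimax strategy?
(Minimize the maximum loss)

Column should play X or Y or Z (all achieve the minimum), value = 6

Work:
Column player minimizes Row's maximum payoff:
Column X: max payoff to Row = 6
Column Y: max payoff to Row = 6
Column Z: max payoff to Row = 6
Minimum is 6, achieved by columns X, Y, Z (tied).
Each of X or Y or Z is a minimax strategy.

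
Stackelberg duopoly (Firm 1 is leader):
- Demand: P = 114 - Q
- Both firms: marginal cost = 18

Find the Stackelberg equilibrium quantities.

q₁* (leader) = 48.0, q₂* (follower) = 24.0

Work:
Follower's reaction: q₂ = (a - c - q₁)/2
Leader substitutes: π₁ = q₁·(a - q₁ - (a-c-q₁)/2 - c)
FOC: q₁* = (114 - 18)/2 = 48.00
Then: q₂* = (114 - 18 - 48.0)/2 = 24.00
Leader has first-mover advantage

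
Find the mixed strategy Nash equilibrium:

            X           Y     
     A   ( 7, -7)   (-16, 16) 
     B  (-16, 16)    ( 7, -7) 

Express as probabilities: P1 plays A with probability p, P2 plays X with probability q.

p = 0.5, q = 0.5

Work:
Find probabilities that make opponent indifferent:
P2 chooses q to make P1 indifferent between A and B
P1 chooses p to make P2 indifferent between X and Y
Mixed NE: P1 plays (A: 0.5, B: 0.5), P2 plays (X: 0.5, Y: 0.5)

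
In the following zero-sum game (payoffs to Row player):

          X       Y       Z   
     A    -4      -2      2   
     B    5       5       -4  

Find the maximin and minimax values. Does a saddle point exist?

Maximin = -4, Minimax = 2, Saddle: False

Work:
Row minimums: [-4, -4] → maximin = -4
Column maximums: [5, 5, 2] → minimax = 2
No saddle point (maximin ≠ minimax). Mixed strategy needed.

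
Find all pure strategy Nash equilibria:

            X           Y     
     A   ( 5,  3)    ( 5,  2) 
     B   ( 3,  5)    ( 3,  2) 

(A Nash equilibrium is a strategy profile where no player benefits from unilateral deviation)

Nash equilibrium: (A, X)

Work:
Best responses:
  P1 vs X: payoffs [5, 3] → best response A (payoff 5)
  P1 vs Y: payoffs [5, 3] → best response A (payoff 5)
  P2 vs A: payoffs [3, 2] → best response X (payoff 3)
  P2 vs B: payoffs [5, 2] → best response X (payoff 5)
Mutual best responses: (A,X) → Nash equilibria.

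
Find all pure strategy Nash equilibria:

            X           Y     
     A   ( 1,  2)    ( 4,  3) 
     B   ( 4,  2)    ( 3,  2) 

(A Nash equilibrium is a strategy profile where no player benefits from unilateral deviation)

Nash equilibrium: (A, Y), (B, X)

Work:
Best responses:
  P1 vs X: payoffs [1, 4] → best response B (payoff 4)
  P1 vs Y: payoffs [4, 3] → best response A (payoff 4)
  P2 vs A: payoffs [2, 3] → best response Y (payoff 3)
  P2 vs B: payoffs [2, 2] → best response X/Y (payoff 2)
Mutual best responses: (A,Y), (B,X) → Nash equilibria.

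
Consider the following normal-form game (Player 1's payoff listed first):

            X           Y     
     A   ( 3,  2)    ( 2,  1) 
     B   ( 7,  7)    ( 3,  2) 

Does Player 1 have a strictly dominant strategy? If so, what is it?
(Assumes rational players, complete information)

Yes, Player 1's strictly dominant strategy is B

Work:
A strategy strictly dominates another if it gives a strictly higher payoff against every opponent action. Compare each pair of P1's strategies column-by-column:
  A vs B: [3 vs 7, 2 vs 3] → A does not strictly dominate B (column X: 3 ≤ 7)
  B vs A: [7 vs 3, 3 vs 2] → B strictly dominates A
B strictly dominates every other strategy → strictly dominant.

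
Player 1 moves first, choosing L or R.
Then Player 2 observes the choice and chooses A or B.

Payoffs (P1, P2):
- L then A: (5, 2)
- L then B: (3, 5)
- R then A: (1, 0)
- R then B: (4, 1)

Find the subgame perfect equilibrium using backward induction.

P1 plays R, P2 plays B after L and B after R; Payoff (4, 1)

Work:
Backward induction:
After L: P2 chooses B → P1 gets 3
After R: P2 chooses B → P1 gets 4
P1 chooses R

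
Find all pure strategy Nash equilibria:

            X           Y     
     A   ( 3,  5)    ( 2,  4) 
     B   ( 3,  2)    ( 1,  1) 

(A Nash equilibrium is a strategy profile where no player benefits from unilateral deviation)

Nash equilibrium: (A, X), (B, X)

Work:
Best responses:
  P1 vs X: payoffs [3, 3] → best response A/B (payoff 3)
  P1 vs Y: payoffs [2, 1] → best response A (payoff 2)
  P2 vs A: payoffs [5, 4] → best response X (payoff 5)
  P2 vs B: payoffs [2, 1] → best response X (payoff 2)
Mutual best responses: (A,X), (B,X) → Nash equilibria.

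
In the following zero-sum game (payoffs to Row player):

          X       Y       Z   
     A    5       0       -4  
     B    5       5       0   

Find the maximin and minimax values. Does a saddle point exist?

Maximin = 0, Minimax = 0, Saddle: True

Work:
Row minimums: [-4, 0] → maximin = 0
Column maximums: [5, 5, 0] → minimax = 0
Saddle point exists! Game value = 0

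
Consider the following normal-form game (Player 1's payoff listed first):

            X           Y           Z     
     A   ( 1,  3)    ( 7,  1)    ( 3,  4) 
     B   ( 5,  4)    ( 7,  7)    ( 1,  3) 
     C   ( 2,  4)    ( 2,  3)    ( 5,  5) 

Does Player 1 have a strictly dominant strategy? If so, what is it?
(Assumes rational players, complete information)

No strictly dominant strategy exists for Player 1

Work:
A strategy strictly dominates another if it gives a strictly higher payoff against every opponent action. Compare each pair of P1's strategies column-by-column:
  A vs B: [1 vs 5, 7 vs 7, 3 vs 1] → A does not strictly dominate B (column X: 1 ≤ 5)
  A vs C: [1 vs 2, 7 vs 2, 3 vs 5] → A does not strictly dominate C (column X: 1 ≤ 2)
  B vs A: [5 vs 1, 7 vs 7, 1 vs 3] → B does not strictly dominate A (column Y: 7 ≤ 7)
  B vs C: [5 vs 2, 7 vs 2, 1 vs 5] → B does not strictly dominate C (column Z: 1 ≤ 5)
  C vs A: [2 vs 1, 2 vs 7, 5 vs 3] → C does not strictly dominate A (column Y: 2 ≤ 7)
  C vs B: [2 vs 5, 2 vs 7, 5 vs 1] → C does not strictly dominate B (column X: 2 ≤ 5)
No single strategy strictly dominates all others → no strictly dominant strategy.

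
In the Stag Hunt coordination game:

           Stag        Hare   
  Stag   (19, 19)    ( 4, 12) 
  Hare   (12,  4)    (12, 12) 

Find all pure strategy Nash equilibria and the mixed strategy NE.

Pure NE: (Stag, Stag) and (Hare, Hare); Mixed NE: p = 0.5333, q = 0.5333

Work:
Check pure NE:
(Stag, Stag): (19, 19) - no unilateral deviation beneficial
(Hare, Hare): (12, 12) - no unilateral deviation beneficial
Mixed NE: P1 plays Stag with p = 0.5333, P2 plays Stag with q = 0.5333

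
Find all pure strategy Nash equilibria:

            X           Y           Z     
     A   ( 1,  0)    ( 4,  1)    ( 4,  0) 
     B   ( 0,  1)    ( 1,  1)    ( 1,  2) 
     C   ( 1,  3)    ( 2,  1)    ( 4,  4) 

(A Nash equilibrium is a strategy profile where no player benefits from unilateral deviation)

Nash equilibrium: (A, Y), (C, Z)

Work:
Best responses:
  P1 vs X: payoffs [1, 0, 1] → best response A/C (payoff 1)
  P1 vs Y: payoffs [4, 1, 2] → best response A (payoff 4)
  P1 vs Z: payoffs [4, 1, 4] → best response A/C (payoff 4)
  P2 vs A: payoffs [0, 1, 0] → best response Y (payoff 1)
  P2 vs B: payoffs [1, 1, 2] → best response Z (payoff 2)
  P2 vs C: payoffs [3, 1, 4] → best response Z (payoff 4)
Mutual best responses: (A,Y), (C,Z) → Nash equilibria.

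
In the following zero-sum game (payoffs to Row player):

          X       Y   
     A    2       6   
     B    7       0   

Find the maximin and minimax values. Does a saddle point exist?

Maximin = 2, Minimax = 6, Saddle: False

Work:
Row minimums: [2, 0] → maximin = 2
Column maximums: [7, 6] → minimax = 6
No saddle point (maximin ≠ minimax). Mixed strategy needed.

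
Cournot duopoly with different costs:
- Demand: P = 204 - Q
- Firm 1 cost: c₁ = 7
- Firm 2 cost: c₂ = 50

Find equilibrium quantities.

q₁* = 80.0, q₂* = 37.0

Work:
Reaction: q₁ = (204 - 7 - q₂)/2
Reaction: q₂ = (204 - 50 - q₁)/2
Solve simultaneously:
q₁* = (204 - 2×7 + 50)/3 = 80.0
q₂* = (204 - 2×50 + 7)/3 = 37.0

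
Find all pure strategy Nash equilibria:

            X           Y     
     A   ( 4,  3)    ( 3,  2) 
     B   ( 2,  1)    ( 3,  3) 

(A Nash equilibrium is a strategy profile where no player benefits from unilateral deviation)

Nash equilibrium: (A, X), (B, Y)

Work:
Best responses:
  P1 vs X: payoffs [4, 2] → best response A (payoff 4)
  P1 vs Y: payoffs [3, 3] → best response A/B (payoff 3)
  P2 vs A: payoffs [3, 2] → best response X (payoff 3)
  P2 vs B: payoffs [1, 3] → best response Y (payoff 3)
Mutual best responses: (A,X), (B,Y) → Nash equilibria.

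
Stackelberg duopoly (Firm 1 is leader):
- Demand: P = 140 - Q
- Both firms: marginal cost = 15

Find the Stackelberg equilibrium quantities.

q₁* (leader) = 62.5, q₂* (follower) = 31.25

Work:
Follower's reaction: q₂ = (a - c - q₁)/2
Leader substitutes: π₁ = q₁·(a - q₁ - (a-c-q₁)/2 - c)
FOC: q₁* = (140 - 15)/2 = 62.50
Then: q₂* = (140 - 15 - 62.5)/2 = 31.25
Leader has first-mover advantage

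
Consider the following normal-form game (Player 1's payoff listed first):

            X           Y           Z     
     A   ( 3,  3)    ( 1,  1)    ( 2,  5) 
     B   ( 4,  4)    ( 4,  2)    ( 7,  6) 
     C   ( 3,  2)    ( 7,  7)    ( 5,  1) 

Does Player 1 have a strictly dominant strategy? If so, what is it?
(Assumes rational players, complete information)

No strictly dominant strategy exists for Player 1

Work:
A strategy strictly dominates another if it gives a strictly higher payoff against every opponent action. Compare each pair of P1's strategies column-by-column:
  A vs B: [3 vs 4, 1 vs 4, 2 vs 7] → A does not strictly dominate B (column X: 3 ≤ 4)
  A vs C: [3 vs 3, 1 vs 7, 2 vs 5] → A does not strictly dominate C (column X: 3 ≤ 3)
  B vs A: [4 vs 3, 4 vs 1, 7 vs 2] → B strictly dominates A
  B vs C: [4 vs 3, 4 vs 7, 7 vs 5] → B does not strictly dominate C (column Y: 4 ≤ 7)
  C vs A: [3 vs 3, 7 vs 1, 5 vs 2] → C does not strictly dominate A (column X: 3 ≤ 3)
  C vs B: [3 vs 4, 7 vs 4, 5 vs 7] → C does not strictly dominate B (column X: 3 ≤ 4)
No single strategy strictly dominates all others → no strictly dominant strategy.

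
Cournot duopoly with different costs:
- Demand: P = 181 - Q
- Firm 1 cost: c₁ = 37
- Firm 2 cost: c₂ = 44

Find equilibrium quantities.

q₁* = 50.33, q₂* = 43.33

Work:
Reaction: q₁ = (181 - 37 - q₂)/2
Reaction: q₂ = (181 - 44 - q₁)/2
Solve simultaneously:
q₁* = (181 - 2×37 + 44)/3 = 50.33
q₂* = (181 - 2×44 + 37)/3 = 43.33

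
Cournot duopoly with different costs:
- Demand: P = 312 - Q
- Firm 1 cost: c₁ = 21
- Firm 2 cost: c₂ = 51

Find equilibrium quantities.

q₁* = 107.0, q₂* = 77.0

Work:
Reaction: q₁ = (312 - 21 - q₂)/2
Reaction: q₂ = (312 - 51 - q₁)/2
Solve simultaneously:
q₁* = (312 - 2×21 + 51)/3 = 107.0
q₂* = (312 - 2×51 + 21)/3 = 77.0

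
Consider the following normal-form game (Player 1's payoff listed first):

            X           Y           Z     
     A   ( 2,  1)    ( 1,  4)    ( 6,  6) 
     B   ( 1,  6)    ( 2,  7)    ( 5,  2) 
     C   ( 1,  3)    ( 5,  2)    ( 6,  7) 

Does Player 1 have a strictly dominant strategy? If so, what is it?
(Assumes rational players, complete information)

No strictly dominant strategy exists for Player 1

Work:
A strategy strictly dominates another if it gives a strictly higher payoff against every opponent action. Compare each pair of P1's strategies column-by-column:
  A vs B: [2 vs 1, 1 vs 2, 6 vs 5] → A does not strictly dominate B (column Y: 1 ≤ 2)
  A vs C: [2 vs 1, 1 vs 5, 6 vs 6] → A does not strictly dominate C (column Y: 1 ≤ 5)
  B vs A: [1 vs 2, 2 vs 1, 5 vs 6] → B does not strictly dominate A (column X: 1 ≤ 2)
  B vs C: [1 vs 1, 2 vs 5, 5 vs 6] → B does not strictly dominate C (column X: 1 ≤ 1)
  C vs A: [1 vs 2, 5 vs 1, 6 vs 6] → C does not strictly dominate A (column X: 1 ≤ 2)
  C vs B: [1 vs 1, 5 vs 2, 6 vs 5] → C does not strictly dominate B (column X: 1 ≤ 1)
No single strategy strictly dominates all others → no strictly dominant strategy.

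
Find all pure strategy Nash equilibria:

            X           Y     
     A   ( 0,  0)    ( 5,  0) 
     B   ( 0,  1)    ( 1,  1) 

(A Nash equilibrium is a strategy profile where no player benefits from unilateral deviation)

Nash equilibrium: (A, X), (A, Y), (B, X)

Work:
Best responses:
  P1 vs X: payoffs [0, 0] → best response A/B (payoff 0)
  P1 vs Y: payoffs [5, 1] → best response A (payoff 5)
  P2 vs A: payoffs [0, 0] → best response X/Y (payoff 0)
  P2 vs B: payoffs [1, 1] → best response X/Y (payoff 1)
Mutual best responses: (A,X), (A,Y), (B,X) → Nash equilibria.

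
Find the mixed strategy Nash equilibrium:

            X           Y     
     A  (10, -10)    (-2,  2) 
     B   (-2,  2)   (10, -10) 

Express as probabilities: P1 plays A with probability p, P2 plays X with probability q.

p = 0.5, q = 0.5

Work:
Find probabilities that make opponent indifferent:
P2 chooses q to make P1 indifferent between A and B
P1 chooses p to make P2 indifferent between X and Y
Mixed NE: P1 plays (A: 0.5, B: 0.5), P2 plays (X: 0.5, Y: 0.5)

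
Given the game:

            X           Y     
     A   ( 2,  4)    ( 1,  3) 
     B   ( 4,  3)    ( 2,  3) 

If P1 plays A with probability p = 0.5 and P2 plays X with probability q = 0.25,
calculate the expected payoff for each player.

E[P1] = 1.875, E[P2] = 3.125

Work:
E[P1] = p·q·π₁(A,X) + p·(1-q)·π₁(A,Y) + (1-p)·q·π₁(B,X) + (1-p)·(1-q)·π₁(B,Y)
= 0.5·0.25·2 + 0.5·0.75·1 + 0.5·0.25·4 + 0.5·0.75·2
= 1.875

E[P2] = 3.125 (similar calculation)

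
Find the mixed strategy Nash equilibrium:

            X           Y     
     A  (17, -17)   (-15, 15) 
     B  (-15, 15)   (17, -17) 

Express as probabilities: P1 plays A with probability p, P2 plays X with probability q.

p = 0.5, q = 0.5

Work:
Find probabilities that make opponent indifferent:
P2 chooses q to make P1 indifferent between A and B
P1 chooses p to make P2 indifferent between X and Y
Mixed NE: P1 plays (A: 0.5, B: 0.5), P2 plays (X: 0.5, Y: 0.5)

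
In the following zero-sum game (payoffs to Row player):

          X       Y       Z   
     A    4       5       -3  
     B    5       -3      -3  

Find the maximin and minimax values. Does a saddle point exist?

Maximin = -3, Minimax = -3, Saddle: True

Work:
Row minimums: [-3, -3] → maximin = -3
Column maximums: [5, 5, -3] → minimax = -3
Saddle point exists! Game value = -3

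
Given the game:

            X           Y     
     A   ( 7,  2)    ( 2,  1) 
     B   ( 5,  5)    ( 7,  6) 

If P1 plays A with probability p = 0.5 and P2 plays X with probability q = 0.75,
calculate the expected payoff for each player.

E[P1] = 5.625, E[P2] = 3.5

Work:
E[P1] = p·q·π₁(A,X) + p·(1-q)·π₁(A,Y) + (1-p)·q·π₁(B,X) + (1-p)·(1-q)·π₁(B,Y)
= 0.5·0.75·7 + 0.5·0.25·2 + 0.5·0.75·5 + 0.5·0.25·7
= 5.625

E[P2] = 3.5 (similar calculation)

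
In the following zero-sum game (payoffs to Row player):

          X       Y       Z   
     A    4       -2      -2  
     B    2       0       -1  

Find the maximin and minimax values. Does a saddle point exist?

Maximin = -1, Minimax = -1, Saddle: True

Work:
Row minimums: [-2, -1] → maximin = -1
Column maximums: [4, 0, -1] → minimax = -1
Saddle point exists! Game value = -1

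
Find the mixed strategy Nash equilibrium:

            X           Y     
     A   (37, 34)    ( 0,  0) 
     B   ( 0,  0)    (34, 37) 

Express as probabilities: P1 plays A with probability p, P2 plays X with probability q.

p = 0.5211, q = 0.4789

Work:
Find probabilities that make opponent indifferent:
P2 chooses q to make P1 indifferent between A and B
P1 chooses p to make P2 indifferent between X and Y
Mixed NE: P1 plays (A: 0.5211, B: 0.4789), P2 plays (X: 0.4789, Y: 0.5211)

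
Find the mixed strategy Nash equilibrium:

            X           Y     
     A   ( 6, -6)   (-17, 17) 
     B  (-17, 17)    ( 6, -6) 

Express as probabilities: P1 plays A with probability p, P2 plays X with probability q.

p = 0.5, q = 0.5

Work:
Find probabilities that make opponent indifferent:
P2 chooses q to make P1 indifferent between A and B
P1 chooses p to make P2 indifferent between X and Y
Mixed NE: P1 plays (A: 0.5, B: 0.5), P2 plays (X: 0.5, Y: 0.5)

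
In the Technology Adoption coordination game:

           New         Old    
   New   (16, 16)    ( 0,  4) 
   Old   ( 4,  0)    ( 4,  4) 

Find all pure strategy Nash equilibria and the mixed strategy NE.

Pure NE: (New, New) and (Old, Old); Mixed NE: p = 0.25, q = 0.25

Work:
Check pure NE:
(New, New): (16, 16) - no unilateral deviation beneficial
(Old, Old): (4, 4) - no unilateral deviation beneficial
Mixed NE: P1 plays New with p = 0.25, P2 plays New with q = 0.25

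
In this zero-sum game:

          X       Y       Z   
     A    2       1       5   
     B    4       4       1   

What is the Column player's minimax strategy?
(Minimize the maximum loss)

Column should play X or Y (all achieve the minimum), value = 4

Work:
Column player minimizes Row's maximum payoff:
Column X: max payoff to Row = 4
Column Y: max payoff to Row = 4
Column Z: max payoff to Row = 5
Minimum is 4, achieved by columns X, Y (tied).
Each of X or Y is a minimax strategy.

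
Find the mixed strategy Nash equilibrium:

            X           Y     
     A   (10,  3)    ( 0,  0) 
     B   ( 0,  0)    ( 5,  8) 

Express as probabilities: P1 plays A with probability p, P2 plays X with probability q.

p = 0.7273, q = 0.3333

Work:
Find probabilities that make opponent indifferent:
P2 chooses q to make P1 indifferent between A and B
P1 chooses p to make P2 indifferent between X and Y
Mixed NE: P1 plays (A: 0.7273, B: 0.2727), P2 plays (X: 0.3333, Y: 0.6667)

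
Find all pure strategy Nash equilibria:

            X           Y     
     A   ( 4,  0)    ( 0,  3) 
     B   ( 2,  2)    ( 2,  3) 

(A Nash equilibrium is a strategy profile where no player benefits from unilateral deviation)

Nash equilibrium: (B, Y)

Work:
Best responses:
  P1 vs X: payoffs [4, 2] → best response A (payoff 4)
  P1 vs Y: payoffs [0, 2] → best response B (payoff 2)
  P2 vs A: payoffs [0, 3] → best response Y (payoff 3)
  P2 vs B: payoffs [2, 3] → best response Y (payoff 3)
Mutual best responses: (B,Y) → Nash equilibria.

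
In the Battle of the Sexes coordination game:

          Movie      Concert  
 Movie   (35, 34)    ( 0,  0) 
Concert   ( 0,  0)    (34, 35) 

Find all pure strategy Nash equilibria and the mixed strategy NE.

Pure NE: (Movie, Movie) and (Concert, Concert); Mixed NE: p = 0.5072, q = 0.4928

Work:
Check pure NE:
(Movie, Movie): (35, 34) - no unilateral deviation beneficial
(Concert, Concert): (34, 35) - no unilateral deviation beneficial
Mixed NE: P1 plays Movie with p = 0.5072, P2 plays Movie with q = 0.4928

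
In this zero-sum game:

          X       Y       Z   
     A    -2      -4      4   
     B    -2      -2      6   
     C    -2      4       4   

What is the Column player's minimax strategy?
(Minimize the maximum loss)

Column should play X, value = -2

Work:
Column player minimizes Row's maximum payoff:
Column X: max payoff to Row = -2
Column Y: max payoff to Row = 4
Column Z: max payoff to Row = 6
Minimum is -2, achieved by column X.
Minimax strategy: X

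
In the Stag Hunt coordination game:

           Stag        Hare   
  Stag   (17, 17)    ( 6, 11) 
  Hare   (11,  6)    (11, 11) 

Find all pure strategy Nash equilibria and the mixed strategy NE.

Pure NE: (Stag, Stag) and (Hare, Hare); Mixed NE: p = 0.4545, q = 0.4545

Work:
Check pure NE:
(Stag, Stag): (17, 17) - no unilateral deviation beneficial
(Hare, Hare): (11, 11) - no unilateral deviation beneficial
Mixed NE: P1 plays Stag with p = 0.4545, P2 plays Stag with q = 0.4545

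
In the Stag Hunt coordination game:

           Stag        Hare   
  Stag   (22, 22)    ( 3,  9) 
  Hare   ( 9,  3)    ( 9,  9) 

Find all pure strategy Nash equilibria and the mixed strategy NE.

Pure NE: (Stag, Stag) and (Hare, Hare); Mixed NE: p = 0.3158, q = 0.3158

Work:
Check pure NE:
(Stag, Stag): (22, 22) - no unilateral deviation beneficial
(Hare, Hare): (9, 9) - no unilateral deviation beneficial
Mixed NE: P1 plays Stag with p = 0.3158, P2 plays Stag with q = 0.3158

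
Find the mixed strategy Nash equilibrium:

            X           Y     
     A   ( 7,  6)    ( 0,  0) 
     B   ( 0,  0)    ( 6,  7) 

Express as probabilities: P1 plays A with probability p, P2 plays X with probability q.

p = 0.5385, q = 0.4615

Work:
Find probabilities that make opponent indifferent:
P2 chooses q to make P1 indifferent between A and B
P1 chooses p to make P2 indifferent between X and Y
Mixed NE: P1 plays (A: 0.5385, B: 0.4615), P2 plays (X: 0.4615, Y: 0.5385)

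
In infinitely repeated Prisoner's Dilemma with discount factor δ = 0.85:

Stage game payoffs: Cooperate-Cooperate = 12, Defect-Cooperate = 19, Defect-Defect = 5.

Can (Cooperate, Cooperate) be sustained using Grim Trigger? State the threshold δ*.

δ* = 0.5; since δ = 0.85 ≥ 0.5, cooperation can be sustained

Work:
For Grim Trigger:
Cooperate forever: 12/(1-δ)
Defect then punished: 19 + 5·δ/(1-δ)
Need: 12/(1-δ) ≥ 19 + 5·δ/(1-δ)
Solving: δ ≥ (T-R)/(T-P) = (19-12)/(19-5) = 0.5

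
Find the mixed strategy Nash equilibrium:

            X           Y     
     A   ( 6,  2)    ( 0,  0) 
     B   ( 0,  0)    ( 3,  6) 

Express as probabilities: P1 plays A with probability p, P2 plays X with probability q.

p = 0.75, q = 0.3333

Work:
Find probabilities that make opponent indifferent:
P2 chooses q to make P1 indifferent between A and B
P1 chooses p to make P2 indifferent between X and Y
Mixed NE: P1 plays (A: 0.75, B: 0.25), P2 plays (X: 0.3333, Y: 0.6667)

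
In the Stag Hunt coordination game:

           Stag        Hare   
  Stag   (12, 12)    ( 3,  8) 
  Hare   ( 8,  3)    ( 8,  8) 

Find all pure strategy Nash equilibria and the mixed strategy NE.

Pure NE: (Stag, Stag) and (Hare, Hare); Mixed NE: p = 0.5556, q = 0.5556

Work:
Check pure NE:
(Stag, Stag): (12, 12) - no unilateral deviation beneficial
(Hare, Hare): (8, 8) - no unilateral deviation beneficial
Mixed NE: P1 plays Stag with p = 0.5556, P2 plays Stag with q = 0.5556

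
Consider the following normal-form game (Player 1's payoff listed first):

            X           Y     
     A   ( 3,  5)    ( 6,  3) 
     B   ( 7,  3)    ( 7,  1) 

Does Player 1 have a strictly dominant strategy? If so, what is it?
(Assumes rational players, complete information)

Yes, Player 1's strictly dominant strategy is B

Work:
A strategy strictly dominates another if it gives a strictly higher payoff against every opponent action. Compare each pair of P1's strategies column-by-column:
  A vs B: [3 vs 7, 6 vs 7] → A does not strictly dominate B (column X: 3 ≤ 7)
  B vs A: [7 vs 3, 7 vs 6] → B strictly dominates A
B strictly dominates every other strategy → strictly dominant.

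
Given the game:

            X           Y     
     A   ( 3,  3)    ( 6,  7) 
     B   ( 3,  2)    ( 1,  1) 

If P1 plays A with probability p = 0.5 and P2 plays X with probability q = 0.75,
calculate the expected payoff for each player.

E[P1] = 3.125, E[P2] = 2.875

Work:
E[P1] = p·q·π₁(A,X) + p·(1-q)·π₁(A,Y) + (1-p)·q·π₁(B,X) + (1-p)·(1-q)·π₁(B,Y)
= 0.5·0.75·3 + 0.5·0.25·6 + 0.5·0.75·3 + 0.5·0.25·1
= 3.125

E[P2] = 2.875 (similar calculation)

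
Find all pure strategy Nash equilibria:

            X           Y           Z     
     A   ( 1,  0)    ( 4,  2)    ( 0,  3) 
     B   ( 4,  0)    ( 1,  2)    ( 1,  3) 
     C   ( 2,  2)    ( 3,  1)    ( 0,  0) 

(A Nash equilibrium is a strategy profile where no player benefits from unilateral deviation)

Nash equilibrium: (B, Z)

Work:
Best responses:
  P1 vs X: payoffs [1, 4, 2] → best response B (payoff 4)
  P1 vs Y: payoffs [4, 1, 3] → best response A (payoff 4)
  P1 vs Z: payoffs [0, 1, 0] → best response B (payoff 1)
  P2 vs A: payoffs [0, 2, 3] → best response Z (payoff 3)
  P2 vs B: payoffs [0, 2, 3] → best response Z (payoff 3)
  P2 vs C: payoffs [2, 1, 0] → best response X (payoff 2)
Mutual best responses: (B,Z) → Nash equilibria.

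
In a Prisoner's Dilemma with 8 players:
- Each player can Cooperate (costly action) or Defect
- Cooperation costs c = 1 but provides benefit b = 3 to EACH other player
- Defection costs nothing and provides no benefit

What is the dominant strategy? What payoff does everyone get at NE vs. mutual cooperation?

Dominant: Defect; NE payoff = 0; Coop payoff = 20

Work:
Defect dominates (saves cost c = 1, benefit to others is external)
NE: All defect → everyone gets 0
If all cooperate: each receives (7)×3 - 1 = 20
Social dilemma: 20 > 0 but NE gives 0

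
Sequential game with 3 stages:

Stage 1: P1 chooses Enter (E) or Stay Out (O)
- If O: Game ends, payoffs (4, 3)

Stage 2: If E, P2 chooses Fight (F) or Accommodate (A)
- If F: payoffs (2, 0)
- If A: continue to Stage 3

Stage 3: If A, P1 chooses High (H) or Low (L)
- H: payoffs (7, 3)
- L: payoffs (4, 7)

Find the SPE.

SPE: (E, A, H); Outcome (7, 3)

Work:
Stage 3: P1 chooses H (7 vs 4)
Stage 2: P2: F->0, A->3 (anticipating H). Choose A
Stage 1: P1: O->4, E->7 (anticipating A, H). Choose E
SPE path: E -> A -> H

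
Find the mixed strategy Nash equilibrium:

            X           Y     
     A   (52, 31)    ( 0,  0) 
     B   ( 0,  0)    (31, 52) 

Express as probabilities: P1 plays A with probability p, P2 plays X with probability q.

p = 0.6265, q = 0.3735

Work:
Find probabilities that make opponent indifferent:
P2 chooses q to make P1 indifferent between A and B
P1 chooses p to make P2 indifferent between X and Y
Mixed NE: P1 plays (A: 0.6265, B: 0.3735), P2 plays (X: 0.3735, Y: 0.6265)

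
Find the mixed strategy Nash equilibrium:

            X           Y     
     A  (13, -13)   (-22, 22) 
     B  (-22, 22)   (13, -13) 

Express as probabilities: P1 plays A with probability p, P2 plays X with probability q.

p = 0.5, q = 0.5

Work:
Find probabilities that make opponent indifferent:
P2 chooses q to make P1 indifferent between A and B
P1 chooses p to make P2 indifferent between X and Y
Mixed NE: P1 plays (A: 0.5, B: 0.5), P2 plays (X: 0.5, Y: 0.5)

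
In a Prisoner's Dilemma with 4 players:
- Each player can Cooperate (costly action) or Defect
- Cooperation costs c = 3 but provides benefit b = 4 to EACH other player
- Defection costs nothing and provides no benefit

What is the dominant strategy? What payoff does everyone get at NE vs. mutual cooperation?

Dominant: Defect; NE payoff = 0; Coop payoff = 9

Work:
Defect dominates (saves cost c = 3, benefit to others is external)
NE: All defect → everyone gets 0
If all cooperate: each receives (3)×4 - 3 = 9
Social dilemma: 9 > 0 but NE gives 0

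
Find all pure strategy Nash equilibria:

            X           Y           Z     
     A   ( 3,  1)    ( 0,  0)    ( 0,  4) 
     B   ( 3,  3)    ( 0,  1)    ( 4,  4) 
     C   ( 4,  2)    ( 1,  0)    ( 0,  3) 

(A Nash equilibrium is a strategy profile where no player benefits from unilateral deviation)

Nash equilibrium: (B, Z)

Work:
Best responses:
  P1 vs X: payoffs [3, 3, 4] → best response C (payoff 4)
  P1 vs Y: payoffs [0, 0, 1] → best response C (payoff 1)
  P1 vs Z: payoffs [0, 4, 0] → best response B (payoff 4)
  P2 vs A: payoffs [1, 0, 4] → best response Z (payoff 4)
  P2 vs B: payoffs [3, 1, 4] → best response Z (payoff 4)
  P2 vs C: payoffs [2, 0, 3] → best response Z (payoff 3)
Mutual best responses: (B,Z) → Nash equilibria.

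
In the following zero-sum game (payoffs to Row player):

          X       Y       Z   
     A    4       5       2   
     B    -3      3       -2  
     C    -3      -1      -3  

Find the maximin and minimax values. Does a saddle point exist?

Maximin = 2, Minimax = 2, Saddle: True

Work:
Row minimums: [2, -3, -3] → maximin = 2
Column maximums: [4, 5, 2] → minimax = 2
Saddle point exists! Game value = 2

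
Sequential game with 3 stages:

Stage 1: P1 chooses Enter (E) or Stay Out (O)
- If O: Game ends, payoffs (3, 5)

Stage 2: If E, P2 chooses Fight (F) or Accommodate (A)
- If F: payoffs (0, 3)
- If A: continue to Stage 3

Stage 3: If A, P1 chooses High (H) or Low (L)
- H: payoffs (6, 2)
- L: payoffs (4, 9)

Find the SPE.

SPE: (O, F, H); Outcome (3, 5)

Work:
Stage 3: P1 chooses H (6 vs 4)
Stage 2: P2: F->3, A->2 (anticipating H). Choose F
Stage 1: P1: O->3, E->0 (anticipating F, H). Choose O
SPE path: O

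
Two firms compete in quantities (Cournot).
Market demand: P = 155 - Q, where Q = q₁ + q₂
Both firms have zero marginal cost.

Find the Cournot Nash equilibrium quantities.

q₁* = q₂* = 51.67; P* = 51.67

Work:
Profit: π_i = P·q_i = (a - q_i - q_j)·q_i
FOC: ∂π_i/∂q_i = a - 2q_i - q_j = 0
Reaction function: q_i = (155 - q_j)/2
Symmetry: q* = 155/3 = 51.67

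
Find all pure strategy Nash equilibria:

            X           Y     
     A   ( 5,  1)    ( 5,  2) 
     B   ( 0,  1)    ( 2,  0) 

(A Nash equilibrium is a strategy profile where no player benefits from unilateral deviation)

Nash equilibrium: (A, Y)

Work:
Best responses:
  P1 vs X: payoffs [5, 0] → best response A (payoff 5)
  P1 vs Y: payoffs [5, 2] → best response A (payoff 5)
  P2 vs A: payoffs [1, 2] → best response Y (payoff 2)
  P2 vs B: payoffs [1, 0] → best response X (payoff 1)
Mutual best responses: (A,Y) → Nash equilibria.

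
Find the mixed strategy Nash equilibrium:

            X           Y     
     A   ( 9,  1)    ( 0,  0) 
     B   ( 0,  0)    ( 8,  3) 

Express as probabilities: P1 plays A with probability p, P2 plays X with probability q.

p = 0.75, q = 0.4706

Work:
Find probabilities that make opponent indifferent:
P2 chooses q to make P1 indifferent between A and B
P1 chooses p to make P2 indifferent between X and Y
Mixed NE: P1 plays (A: 0.75, B: 0.25), P2 plays (X: 0.4706, Y: 0.5294)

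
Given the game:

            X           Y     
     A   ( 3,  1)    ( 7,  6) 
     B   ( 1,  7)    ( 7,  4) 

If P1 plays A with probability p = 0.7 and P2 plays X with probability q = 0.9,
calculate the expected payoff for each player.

E[P1] = 2.86, E[P2] = 3.06

Work:
E[P1] = p·q·π₁(A,X) + p·(1-q)·π₁(A,Y) + (1-p)·q·π₁(B,X) + (1-p)·(1-q)·π₁(B,Y)
= 0.7·0.9·3 + 0.7·0.1·7 + 0.3·0.9·1 + 0.3·0.1·7
= 2.86

E[P2] = 3.06 (similar calculation)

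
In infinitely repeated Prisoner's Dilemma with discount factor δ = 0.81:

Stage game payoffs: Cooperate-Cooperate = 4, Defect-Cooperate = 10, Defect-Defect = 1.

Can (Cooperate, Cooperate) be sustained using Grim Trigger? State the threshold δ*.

δ* = 0.6667; since δ = 0.81 ≥ 0.6667, cooperation can be sustained

Work:
For Grim Trigger:
Cooperate forever: 4/(1-δ)
Defect then punished: 10 + 1·δ/(1-δ)
Need: 4/(1-δ) ≥ 10 + 1·δ/(1-δ)
Solving: δ ≥ (T-R)/(T-P) = (10-4)/(10-1) = 0.6667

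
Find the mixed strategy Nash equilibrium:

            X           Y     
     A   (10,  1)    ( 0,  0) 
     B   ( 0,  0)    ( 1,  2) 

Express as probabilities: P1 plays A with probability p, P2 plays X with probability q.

p = 0.6667, q = 0.0909

Work:
Find probabilities that make opponent indifferent:
P2 chooses q to make P1 indifferent between A and B
P1 chooses p to make P2 indifferent between X and Y
Mixed NE: P1 plays (A: 0.6667, B: 0.3333), P2 plays (X: 0.0909, Y: 0.9091)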